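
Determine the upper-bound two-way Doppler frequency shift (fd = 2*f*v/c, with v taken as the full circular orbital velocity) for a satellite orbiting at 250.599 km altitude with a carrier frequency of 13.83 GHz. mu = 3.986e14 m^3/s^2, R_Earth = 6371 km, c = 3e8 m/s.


r = 6.621599e+06 m
v = sqrt(mu/r) = 7758.6687 m/s (worst-case radial velocity)
f = 13.83 GHz = 1.383e+10 Hz
fd = 2*f*v/c = 2*1.383e+10*7758.6687/3.0e+08
fd = 715349.2562 Hz

715349.2562 Hz


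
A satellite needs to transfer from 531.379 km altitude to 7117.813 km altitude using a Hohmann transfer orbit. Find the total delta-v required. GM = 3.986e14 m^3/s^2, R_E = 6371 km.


r1 = 6902.3790 km = 6.902379e+06 m
r2 = 13488.8130 km = 1.3488813e+07 m
dv1 = sqrt(mu/r1)*(sqrt(2*r2/(r1+r2)) - 1) = 1141.5482 m/s
dv2 = sqrt(mu/r2)*(1 - sqrt(2*r1/(r1+r2))) = 963.2766 m/s
total dv = |dv1| + |dv2| = 1141.5482 + 963.2766 = 2104.8249 m/s = 2.1048 km/s

2.1048 km/s


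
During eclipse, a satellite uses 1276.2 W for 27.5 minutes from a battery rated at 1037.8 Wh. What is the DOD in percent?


E_used = P * t / 60 = 1276.2 * 27.5 / 60 = 584.9250 Wh
DOD = E_used / E_total * 100 = 584.9250 / 1037.8 * 100
DOD = 56.3620 %

56.3620 %


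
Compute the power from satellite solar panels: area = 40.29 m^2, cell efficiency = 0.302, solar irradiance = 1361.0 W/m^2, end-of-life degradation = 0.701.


P = area * eta * S * degradation
P = 40.29 * 0.302 * 1361.0 * 0.701
P = 11608.6135 W

11608.6135 W


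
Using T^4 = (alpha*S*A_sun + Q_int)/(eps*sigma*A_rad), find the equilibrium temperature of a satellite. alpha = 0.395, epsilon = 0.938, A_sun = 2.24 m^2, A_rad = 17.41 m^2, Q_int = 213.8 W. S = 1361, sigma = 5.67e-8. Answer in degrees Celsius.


Numerator = alpha*S*A_sun + Q_int = 0.395*1361*2.24 + 213.8 = 1418.0128 W
Denominator = eps*sigma*A_rad = 0.938*5.67e-8*17.41 = 9.2594389e-07 W/K^4
T^4 = 1.5314241e+09 K^4
T = 197.8217 K = -75.3283 C

-75.3283 degrees Celsius


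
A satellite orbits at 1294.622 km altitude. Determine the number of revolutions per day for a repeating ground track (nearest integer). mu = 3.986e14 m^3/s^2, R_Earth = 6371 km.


r = 7.665622e+06 m
T = 2*pi*sqrt(r^3/mu) = 6679.3211 s = 111.3220 min
revs/day = 1440 / 111.3220 = 12.9354
Rounded: 13 revolutions per day

13 revolutions per day


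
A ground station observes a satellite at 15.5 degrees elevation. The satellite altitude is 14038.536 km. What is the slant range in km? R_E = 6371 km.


h = 14038.536 km, el = 15.5 deg
d = -R_E*sin(el) + sqrt((R_E*sin(el))^2 + 2*R_E*h + h^2)
d = -6371.0000*sin(0.270526) + sqrt((6371.0000*0.2672384)^2 + 2*6371.0000*14038.536 + 14038.536^2)
d = 17761.7065 km

17761.7065 km


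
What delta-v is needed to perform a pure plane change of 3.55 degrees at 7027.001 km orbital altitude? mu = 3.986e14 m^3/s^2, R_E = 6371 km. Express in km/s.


r = 13398.0010 km = 1.3398001e+07 m
V = sqrt(mu/r) = 5454.4209 m/s
di = 3.55 deg = 0.06195919 rad
dV = 2*V*sin(di/2) = 2*5454.4209*sin(0.03097959)
dV = 337.8974 m/s = 0.3378974 km/s

0.3379 km/s


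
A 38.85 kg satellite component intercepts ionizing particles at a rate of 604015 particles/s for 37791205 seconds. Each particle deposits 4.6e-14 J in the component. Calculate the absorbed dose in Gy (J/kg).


Total energy deposited = rate * time * E_per
  = 604015 * 37791205 * 4.6e-14 = 1.0500 J
Dose = E_total / mass = 1.0500 / 38.85
Dose = 0.02702746 Gy

0.0270 Gy


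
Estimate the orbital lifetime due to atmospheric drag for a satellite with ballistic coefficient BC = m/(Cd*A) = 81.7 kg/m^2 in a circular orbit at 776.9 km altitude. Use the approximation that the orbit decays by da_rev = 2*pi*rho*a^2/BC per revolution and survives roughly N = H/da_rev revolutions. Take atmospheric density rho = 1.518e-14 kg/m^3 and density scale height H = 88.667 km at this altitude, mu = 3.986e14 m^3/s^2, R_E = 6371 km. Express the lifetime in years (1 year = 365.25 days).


a = R_E + alt = 7147.9000 km = 7.1479e+06 m
da_rev = 2*pi*rho*a^2/BC = 2*pi*1.518e-14*(7.1479e+06)^2/81.7 = 0.0596467135 m per revolution
N = H/da_rev = 88667.0000 m / 0.0596467135 m = 1.4865362e+06 revolutions
P = 2*pi*sqrt(a^3/mu) = 6014.2146 s
lifetime = N*P = 1.4865362e+06 * 6014.2146 = 8.9403479e+09 s = 103476.2487 days
years = 103476.2487 / 365.25 = 283.3025 years

283.3025 years


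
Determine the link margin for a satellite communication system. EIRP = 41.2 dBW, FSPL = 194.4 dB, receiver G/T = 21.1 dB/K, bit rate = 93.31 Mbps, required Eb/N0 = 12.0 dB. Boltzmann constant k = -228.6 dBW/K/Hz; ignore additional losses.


C/N0 = EIRP - FSPL + G/T - k = 41.2 - 194.4 + 21.1 - (-228.6)
C/N0 = 96.5000 dB-Hz
R_b = 93.31 Mbps = 9.331e+07 bps -> 10*log10(R_b) = 79.6993 dB-Hz
Eb/N0 = C/N0 - 10*log10(R_b) = 96.5000 - 79.6993 = 16.8007 dB
Margin = Eb/N0 - Eb/N0_req = 16.8007 - 12.0 = 4.8007 dB (link closes)

4.8007 dB


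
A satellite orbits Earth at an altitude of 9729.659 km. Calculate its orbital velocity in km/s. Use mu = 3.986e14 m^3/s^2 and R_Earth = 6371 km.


r = R_E + alt = 6371.0 + 9729.659 = 16100.6590 km = 1.6100659e+07 m
v = sqrt(mu/r) = sqrt(3.986e14 / 1.6100659e+07) = 4975.6156 m/s = 4.9756 km/s

4.9756 km/s


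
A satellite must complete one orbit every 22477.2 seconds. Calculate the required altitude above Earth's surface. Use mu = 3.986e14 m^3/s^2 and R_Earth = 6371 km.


T = 22477.2 s
r = (mu*T^2/(4*pi^2))^(1/3) = (3.986e14 * 22477.2^2 / (4*pi^2))^(1/3)
r = 1.7214219e+07 m = 17214.2191 km
alt = r - R_E = 17214.2191 - 6371 = 10843.2191 km

10843.2191 km


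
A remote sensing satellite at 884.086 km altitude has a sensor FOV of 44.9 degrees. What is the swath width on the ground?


FOV = 44.9 deg = 0.7836528 rad
swath = 2 * alt * tan(FOV/2) = 2 * 884.086 * tan(0.3918264)
swath = 2 * 884.086 * 0.4131915
swath = 730.5937 km

730.5937 km


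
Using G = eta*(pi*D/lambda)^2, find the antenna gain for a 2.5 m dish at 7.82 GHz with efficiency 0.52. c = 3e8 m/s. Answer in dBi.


lambda = c/f = 3e8 / 7.82e+09 = 0.03836317 m
G = eta*(pi*D/lambda)^2 = 0.52*(pi*2.5/0.03836317)^2
G = 21794.8610 (linear)
G = 10*log10(21794.8610) = 43.3835 dBi

43.3835 dBi


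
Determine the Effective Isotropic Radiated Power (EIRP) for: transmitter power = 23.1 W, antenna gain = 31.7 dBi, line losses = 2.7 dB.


Pt = 23.1 W = 13.6361 dBW
EIRP = Pt_dBW + Gt - losses = 13.6361 + 31.7 - 2.7 = 42.6361 dBW

42.6361 dBW


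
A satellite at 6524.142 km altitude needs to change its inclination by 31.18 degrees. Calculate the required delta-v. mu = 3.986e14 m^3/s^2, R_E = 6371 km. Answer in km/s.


r = 12895.1420 km = 1.2895142e+07 m
V = sqrt(mu/r) = 5559.7541 m/s
di = 31.18 deg = 0.5441937 rad
dV = 2*V*sin(di/2) = 2*5559.7541*sin(0.2720968)
dV = 2988.3869 m/s = 2.9884 km/s

2.9884 km/s


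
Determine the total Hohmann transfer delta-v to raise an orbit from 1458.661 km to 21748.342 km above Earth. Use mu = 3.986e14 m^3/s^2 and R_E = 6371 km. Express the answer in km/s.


r1 = 7829.6610 km = 7.829661e+06 m
r2 = 28119.3420 km = 2.8119342e+07 m
dv1 = sqrt(mu/r1)*(sqrt(2*r2/(r1+r2)) - 1) = 1789.1892 m/s
dv2 = sqrt(mu/r2)*(1 - sqrt(2*r1/(r1+r2))) = 1280.1083 m/s
total dv = |dv1| + |dv2| = 1789.1892 + 1280.1083 = 3069.2974 m/s = 3.0693 km/s

3.0693 km/s


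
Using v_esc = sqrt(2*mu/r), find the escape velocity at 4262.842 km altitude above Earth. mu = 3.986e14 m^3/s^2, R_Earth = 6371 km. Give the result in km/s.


r = 6371.0 + 4262.842 = 10633.8420 km = 1.0633842e+07 m
v_esc = sqrt(2*mu/r) = sqrt(2*3.986e14 / 1.0633842e+07)
v_esc = 8658.4179 m/s = 8.6584 km/s

8.6584 km/s


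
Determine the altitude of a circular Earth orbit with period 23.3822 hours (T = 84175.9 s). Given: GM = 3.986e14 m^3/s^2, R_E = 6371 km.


T = 84175.9 s
r = (mu*T^2/(4*pi^2))^(1/3) = (3.986e14 * 84175.9^2 / (4*pi^2))^(1/3)
r = 4.1513023e+07 m = 41513.0235 km
alt = r - R_E = 41513.0235 - 6371 = 35142.0235 km

35142.0235 km


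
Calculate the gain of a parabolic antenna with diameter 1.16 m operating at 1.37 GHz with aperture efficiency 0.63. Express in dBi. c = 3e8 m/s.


lambda = c/f = 3e8 / 1.37e+09 = 0.2189781 m
G = eta*(pi*D/lambda)^2 = 0.63*(pi*1.16/0.2189781)^2
G = 174.4837 (linear)
G = 10*log10(174.4837) = 22.4175 dBi

22.4175 dBi


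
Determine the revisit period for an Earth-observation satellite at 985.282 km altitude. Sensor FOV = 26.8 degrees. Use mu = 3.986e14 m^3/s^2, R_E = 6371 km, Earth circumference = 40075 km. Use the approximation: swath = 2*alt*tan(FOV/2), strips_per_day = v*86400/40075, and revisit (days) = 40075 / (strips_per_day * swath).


swath = 2*985.282*tan(0.2338741) = 469.4546 km
v = sqrt(mu/r) = 7361.0448 m/s = 7.3610 km/s
strips/day = v*86400/40075 = 7.3610*86400/40075 = 15.8701
coverage/day = strips * swath = 15.8701 * 469.4546 = 7450.2911 km
revisit = 40075 / 7450.2911 = 5.3790 days

5.3790 days


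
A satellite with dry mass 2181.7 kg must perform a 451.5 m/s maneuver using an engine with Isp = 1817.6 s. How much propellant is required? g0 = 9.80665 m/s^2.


ve = Isp * g0 = 1817.6 * 9.80665 = 17824.567040 m/s
mass ratio = exp(dv/ve) = exp(451.5/17824.567040) = 1.02565374
m_prop = m_dry * (mr - 1) = 2181.7 * (1.02565374 - 1)
m_prop = 55.9688 kg

55.9688 kg


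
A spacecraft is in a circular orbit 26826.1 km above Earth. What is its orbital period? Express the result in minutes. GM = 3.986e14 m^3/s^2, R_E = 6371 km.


r = 33197.1000 km = 3.31971e+07 m
T = 2*pi*sqrt(r^3/mu) = 2*pi*sqrt(3.6584779e+22 / 3.986e14)
T = 60195.1417 s = 1003.2524 min

1003.2524 minutes


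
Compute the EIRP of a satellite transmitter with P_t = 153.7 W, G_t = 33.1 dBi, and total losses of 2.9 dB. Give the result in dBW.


Pt = 153.7 W = 21.8667 dBW
EIRP = Pt_dBW + Gt - losses = 21.8667 + 33.1 - 2.9 = 52.0667 dBW

52.0667 dBW


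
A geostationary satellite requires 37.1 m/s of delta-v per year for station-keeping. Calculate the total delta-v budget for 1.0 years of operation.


dV = rate * years = 37.1 * 1.0
dV = 37.1000 m/s

37.1000 m/s


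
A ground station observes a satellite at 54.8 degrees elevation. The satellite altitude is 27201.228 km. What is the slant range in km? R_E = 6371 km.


h = 27201.228 km, el = 54.8 deg
d = -R_E*sin(el) + sqrt((R_E*sin(el))^2 + 2*R_E*h + h^2)
d = -6371.0000*sin(0.9564404) + sqrt((6371.0000*0.8171449)^2 + 2*6371.0000*27201.228 + 27201.228^2)
d = 28164.7295 km

28164.7295 km


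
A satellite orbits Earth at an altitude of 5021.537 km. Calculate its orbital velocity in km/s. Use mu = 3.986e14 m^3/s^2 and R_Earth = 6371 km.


r = R_E + alt = 6371.0 + 5021.537 = 11392.5370 km = 1.1392537e+07 m
v = sqrt(mu/r) = sqrt(3.986e14 / 1.1392537e+07) = 5915.0500 m/s = 5.9151 km/s

5.9151 km/s


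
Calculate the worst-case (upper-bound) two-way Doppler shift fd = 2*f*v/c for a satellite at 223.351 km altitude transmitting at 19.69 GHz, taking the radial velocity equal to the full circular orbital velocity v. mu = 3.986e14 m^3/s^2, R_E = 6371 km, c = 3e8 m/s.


r = 6.594351e+06 m
v = sqrt(mu/r) = 7774.6817 m/s (worst-case radial velocity)
f = 19.69 GHz = 1.969e+10 Hz
fd = 2*f*v/c = 2*1.969e+10*7774.6817/3.0e+08
fd = 1.0205565e+06 Hz

1.0206e+06 Hz


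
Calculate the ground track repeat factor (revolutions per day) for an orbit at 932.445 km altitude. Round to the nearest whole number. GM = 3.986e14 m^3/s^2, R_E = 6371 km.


r = 7.303445e+06 m
T = 2*pi*sqrt(r^3/mu) = 6211.5912 s = 103.5265 min
revs/day = 1440 / 103.5265 = 13.9095
Rounded: 14 revolutions per day

14 revolutions per day


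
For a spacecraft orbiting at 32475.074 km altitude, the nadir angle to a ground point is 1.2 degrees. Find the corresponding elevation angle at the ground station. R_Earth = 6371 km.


r = R_E + alt = 38846.0740 km
Law of sines in the satellite / Earth-center / ground-point triangle:
  sin(nadir)/R_E = sin(90 + el)/r  =>  cos(el) = (r/R_E)*sin(nadir)
cos(el) = (38846.0740 / 6371.0000) * sin(1.2 deg) = 0.1276928
el = arccos(0.1276928) = 82.6637 deg
(Earth-central angle = 90 - nadir - el = 6.1363 deg)

82.6637 degrees


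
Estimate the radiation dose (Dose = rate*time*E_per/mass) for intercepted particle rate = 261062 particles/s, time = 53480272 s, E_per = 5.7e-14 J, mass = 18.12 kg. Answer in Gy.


Total energy deposited = rate * time * E_per
  = 261062 * 53480272 * 5.7e-14 = 0.795815 J
Dose = E_total / mass = 0.795815 / 18.12
Dose = 0.04391915 Gy

0.0439 Gy


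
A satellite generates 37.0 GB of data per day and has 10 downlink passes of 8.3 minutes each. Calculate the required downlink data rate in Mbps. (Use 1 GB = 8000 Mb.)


total contact time = 10 * 8.3 * 60 = 4980.0000 s
data = 37.0 GB = 296000.0000 Mb
rate = 296000.0000 / 4980.0000 = 59.4378 Mbps

59.4378 Mbps


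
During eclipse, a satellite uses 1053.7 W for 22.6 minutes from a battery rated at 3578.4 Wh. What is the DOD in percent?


E_used = P * t / 60 = 1053.7 * 22.6 / 60 = 396.8937 Wh
DOD = E_used / E_total * 100 = 396.8937 / 3578.4 * 100
DOD = 11.0914 %

11.0914 %


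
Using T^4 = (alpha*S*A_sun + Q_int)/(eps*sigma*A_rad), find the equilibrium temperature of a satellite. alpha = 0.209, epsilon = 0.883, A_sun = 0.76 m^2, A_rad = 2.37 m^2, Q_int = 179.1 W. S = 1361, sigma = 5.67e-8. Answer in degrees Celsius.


Numerator = alpha*S*A_sun + Q_int = 0.209*1361*0.76 + 179.1 = 395.2812 W
Denominator = eps*sigma*A_rad = 0.883*5.67e-8*2.37 = 1.1865666e-07 W/K^4
T^4 = 3.3313027e+09 K^4
T = 240.2445 K = -32.9055 C

-32.9055 degrees Celsius


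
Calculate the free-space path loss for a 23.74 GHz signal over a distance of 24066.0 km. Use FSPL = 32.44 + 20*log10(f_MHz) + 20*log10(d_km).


f = 23.74 GHz = 23740.0000 MHz
d = 24066.0 km
FSPL = 32.44 + 20*log10(23740.0000) + 20*log10(24066.0)
FSPL = 32.44 + 87.5096 + 87.6281
FSPL = 207.5777 dB

207.5777 dB


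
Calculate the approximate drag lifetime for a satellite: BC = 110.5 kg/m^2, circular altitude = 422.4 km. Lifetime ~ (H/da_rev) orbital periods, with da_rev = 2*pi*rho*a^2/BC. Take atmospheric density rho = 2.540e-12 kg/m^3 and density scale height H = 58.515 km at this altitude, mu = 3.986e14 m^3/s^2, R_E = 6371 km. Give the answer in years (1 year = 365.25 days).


a = R_E + alt = 6793.4000 km = 6.7934e+06 m
da_rev = 2*pi*rho*a^2/BC = 2*pi*2.540e-12*(6.7934e+06)^2/110.5 = 6.665392 m per revolution
N = H/da_rev = 58515.0000 m / 6.665392 m = 8778.9288 revolutions
P = 2*pi*sqrt(a^3/mu) = 5572.3964 s
lifetime = N*P = 8778.9288 * 5572.3964 = 4.8919671e+07 s = 566.1999 days
years = 566.1999 / 365.25 = 1.5502 years

1.5502 years


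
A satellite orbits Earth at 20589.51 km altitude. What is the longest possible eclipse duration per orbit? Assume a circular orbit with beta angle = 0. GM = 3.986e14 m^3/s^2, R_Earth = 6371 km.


r = 26960.5100 km
T = 734.2638 min
Eclipse fraction = arcsin(R_E/r)/pi = arcsin(6371.0000/26960.5100)/pi
= arcsin(0.2363086)/pi = 0.07593762
Eclipse duration = 0.07593762 * 734.2638 = 55.7582 min

55.7582 minutes


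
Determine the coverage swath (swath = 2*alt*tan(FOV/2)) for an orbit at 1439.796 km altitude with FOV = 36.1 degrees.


FOV = 36.1 deg = 0.6300639 rad
swath = 2 * alt * tan(FOV/2) = 2 * 1439.796 * tan(0.3150319)
swath = 2 * 1439.796 * 0.3258848
swath = 938.4152 km

938.4152 km


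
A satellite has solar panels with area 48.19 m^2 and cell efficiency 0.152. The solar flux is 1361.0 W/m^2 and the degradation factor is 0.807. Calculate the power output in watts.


P = area * eta * S * degradation
P = 48.19 * 0.152 * 1361.0 * 0.807
P = 8045.1135 W

8045.1135 W


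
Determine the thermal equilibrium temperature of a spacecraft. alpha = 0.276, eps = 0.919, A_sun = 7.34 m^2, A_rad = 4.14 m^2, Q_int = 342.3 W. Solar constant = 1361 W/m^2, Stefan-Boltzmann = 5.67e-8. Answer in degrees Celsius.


Numerator = alpha*S*A_sun + Q_int = 0.276*1361*7.34 + 342.3 = 3099.4682 W
Denominator = eps*sigma*A_rad = 0.919*5.67e-8*4.14 = 2.1572422e-07 W/K^4
T^4 = 1.4367734e+10 K^4
T = 346.2159 K = 73.0659 C

73.0659 degrees Celsius


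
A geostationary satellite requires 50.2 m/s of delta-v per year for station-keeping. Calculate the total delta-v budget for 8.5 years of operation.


dV = rate * years = 50.2 * 8.5
dV = 426.7000 m/s

426.7000 m/s


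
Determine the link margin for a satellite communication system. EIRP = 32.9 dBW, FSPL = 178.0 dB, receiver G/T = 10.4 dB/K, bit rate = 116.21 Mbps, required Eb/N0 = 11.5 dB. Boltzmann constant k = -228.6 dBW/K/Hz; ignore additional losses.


C/N0 = EIRP - FSPL + G/T - k = 32.9 - 178.0 + 10.4 - (-228.6)
C/N0 = 93.9000 dB-Hz
R_b = 116.21 Mbps = 1.1621e+08 bps -> 10*log10(R_b) = 80.6524 dB-Hz
Eb/N0 = C/N0 - 10*log10(R_b) = 93.9000 - 80.6524 = 13.2476 dB
Margin = Eb/N0 - Eb/N0_req = 13.2476 - 11.5 = 1.7476 dB (link closes)

1.7476 dB


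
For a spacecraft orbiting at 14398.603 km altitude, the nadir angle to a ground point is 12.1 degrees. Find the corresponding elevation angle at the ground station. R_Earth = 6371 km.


r = R_E + alt = 20769.6030 km
Law of sines in the satellite / Earth-center / ground-point triangle:
  sin(nadir)/R_E = sin(90 + el)/r  =>  cos(el) = (r/R_E)*sin(nadir)
cos(el) = (20769.6030 / 6371.0000) * sin(12.1 deg) = 0.6833612
el = arccos(0.6833612) = 46.8931 deg
(Earth-central angle = 90 - nadir - el = 31.0069 deg)

46.8931 degrees


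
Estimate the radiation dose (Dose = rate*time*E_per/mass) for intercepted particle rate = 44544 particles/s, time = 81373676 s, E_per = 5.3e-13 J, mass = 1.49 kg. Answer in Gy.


Total energy deposited = rate * time * E_per
  = 44544 * 81373676 * 5.3e-13 = 1.9211 J
Dose = E_total / mass = 1.9211 / 1.49
Dose = 1.2893 Gy

1.2893 Gy


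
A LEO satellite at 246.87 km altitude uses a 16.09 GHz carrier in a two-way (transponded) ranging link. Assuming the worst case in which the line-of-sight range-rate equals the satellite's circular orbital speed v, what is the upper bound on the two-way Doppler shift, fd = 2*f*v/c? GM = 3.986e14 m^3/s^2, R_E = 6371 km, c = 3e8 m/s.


r = 6.61787e+06 m
v = sqrt(mu/r) = 7760.8543 m/s (worst-case radial velocity)
f = 16.09 GHz = 1.609e+10 Hz
fd = 2*f*v/c = 2*1.609e+10*7760.8543/3.0e+08
fd = 832480.9734 Hz

832480.9734 Hz


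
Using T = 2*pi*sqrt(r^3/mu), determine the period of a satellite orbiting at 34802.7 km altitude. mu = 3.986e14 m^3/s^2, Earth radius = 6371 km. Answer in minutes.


r = 41173.7000 km = 4.11737e+07 m
T = 2*pi*sqrt(r^3/mu) = 2*pi*sqrt(6.9800685e+22 / 3.986e14)
T = 83145.9433 s = 1385.7657 min

1385.7657 minutes


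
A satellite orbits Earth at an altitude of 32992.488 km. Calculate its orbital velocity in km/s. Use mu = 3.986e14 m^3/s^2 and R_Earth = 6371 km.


r = R_E + alt = 6371.0 + 32992.488 = 39363.4880 km = 3.9363488e+07 m
v = sqrt(mu/r) = sqrt(3.986e14 / 3.9363488e+07) = 3182.1589 m/s = 3.1822 km/s

3.1822 km/s


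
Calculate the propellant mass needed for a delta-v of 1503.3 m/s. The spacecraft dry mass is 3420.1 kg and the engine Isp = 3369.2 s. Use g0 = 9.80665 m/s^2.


ve = Isp * g0 = 3369.2 * 9.80665 = 33040.565180 m/s
mass ratio = exp(dv/ve) = exp(1503.3/33040.565180) = 1.04654956
m_prop = m_dry * (mr - 1) = 3420.1 * (1.04654956 - 1)
m_prop = 159.2041 kg

159.2041 kg


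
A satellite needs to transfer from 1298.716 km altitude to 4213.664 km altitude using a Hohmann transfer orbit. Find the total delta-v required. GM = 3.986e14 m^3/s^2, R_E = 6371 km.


r1 = 7669.7160 km = 7.669716e+06 m
r2 = 10584.6640 km = 1.0584664e+07 m
dv1 = sqrt(mu/r1)*(sqrt(2*r2/(r1+r2)) - 1) = 554.2809 m/s
dv2 = sqrt(mu/r2)*(1 - sqrt(2*r1/(r1+r2))) = 511.2610 m/s
total dv = |dv1| + |dv2| = 554.2809 + 511.2610 = 1065.5419 m/s = 1.0655 km/s

1.0655 km/s


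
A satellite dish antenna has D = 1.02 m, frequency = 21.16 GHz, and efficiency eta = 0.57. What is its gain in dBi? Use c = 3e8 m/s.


lambda = c/f = 3e8 / 2.116e+10 = 0.01417769 m
G = eta*(pi*D/lambda)^2 = 0.57*(pi*1.02/0.01417769)^2
G = 29118.1489 (linear)
G = 10*log10(29118.1489) = 44.6416 dBi

44.6416 dBi


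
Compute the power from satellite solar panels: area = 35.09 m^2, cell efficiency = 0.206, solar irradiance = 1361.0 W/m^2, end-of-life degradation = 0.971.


P = area * eta * S * degradation
P = 35.09 * 0.206 * 1361.0 * 0.971
P = 9552.7397 W

9552.7397 W


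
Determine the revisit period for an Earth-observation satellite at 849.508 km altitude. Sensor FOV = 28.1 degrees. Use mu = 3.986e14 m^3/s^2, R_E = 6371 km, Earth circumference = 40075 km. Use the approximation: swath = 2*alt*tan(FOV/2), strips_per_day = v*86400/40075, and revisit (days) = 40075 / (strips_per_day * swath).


swath = 2*849.508*tan(0.2452188) = 425.1874 km
v = sqrt(mu/r) = 7429.9308 m/s = 7.4299 km/s
strips/day = v*86400/40075 = 7.4299*86400/40075 = 16.0186
coverage/day = strips * swath = 16.0186 * 425.1874 = 6810.9144 km
revisit = 40075 / 6810.9144 = 5.8839 days

5.8839 days


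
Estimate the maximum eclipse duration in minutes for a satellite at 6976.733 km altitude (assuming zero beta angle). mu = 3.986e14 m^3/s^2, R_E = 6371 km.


r = 13347.7330 km
T = 255.7827 min
Eclipse fraction = arcsin(R_E/r)/pi = arcsin(6371.0000/13347.7330)/pi
= arcsin(0.4773095)/pi = 0.1583879
Eclipse duration = 0.1583879 * 255.7827 = 40.5129 min

40.5129 minutes


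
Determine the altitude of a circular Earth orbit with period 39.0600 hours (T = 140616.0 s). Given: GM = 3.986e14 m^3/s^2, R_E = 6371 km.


T = 140616.0 s
r = (mu*T^2/(4*pi^2))^(1/3) = (3.986e14 * 140616.0^2 / (4*pi^2))^(1/3)
r = 5.8445222e+07 m = 58445.2220 km
alt = r - R_E = 58445.2220 - 6371 = 52074.2220 km

52074.2220 km


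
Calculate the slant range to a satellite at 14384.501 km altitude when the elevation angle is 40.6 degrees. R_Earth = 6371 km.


h = 14384.501 km, el = 40.6 deg
d = -R_E*sin(el) + sqrt((R_E*sin(el))^2 + 2*R_E*h + h^2)
d = -6371.0000*sin(0.7086037) + sqrt((6371.0000*0.6507742)^2 + 2*6371.0000*14384.501 + 14384.501^2)
d = 16037.8512 km

16037.8512 km


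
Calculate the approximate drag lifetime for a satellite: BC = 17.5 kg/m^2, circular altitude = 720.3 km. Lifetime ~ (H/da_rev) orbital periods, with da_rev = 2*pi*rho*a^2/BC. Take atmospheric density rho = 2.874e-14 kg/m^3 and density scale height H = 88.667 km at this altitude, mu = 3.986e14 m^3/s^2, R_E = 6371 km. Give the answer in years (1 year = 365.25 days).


a = R_E + alt = 7091.3000 km = 7.0913e+06 m
da_rev = 2*pi*rho*a^2/BC = 2*pi*2.874e-14*(7.0913e+06)^2/17.5 = 0.518895974 m per revolution
N = H/da_rev = 88667.0000 m / 0.518895974 m = 170876.2536 revolutions
P = 2*pi*sqrt(a^3/mu) = 5942.9217 s
lifetime = N*P = 170876.2536 * 5942.9217 = 1.0155042e+09 s = 11753.5208 days
years = 11753.5208 / 365.25 = 32.1794 years

32.1794 years


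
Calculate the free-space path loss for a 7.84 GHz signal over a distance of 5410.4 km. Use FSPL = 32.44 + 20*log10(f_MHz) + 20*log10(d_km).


f = 7.84 GHz = 7840.0000 MHz
d = 5410.4 km
FSPL = 32.44 + 20*log10(7840.0000) + 20*log10(5410.4)
FSPL = 32.44 + 77.8863 + 74.6646
FSPL = 184.9909 dB

184.9909 dB


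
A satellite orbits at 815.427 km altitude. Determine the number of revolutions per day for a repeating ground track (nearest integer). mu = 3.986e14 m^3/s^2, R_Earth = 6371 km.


r = 7.186427e+06 m
T = 2*pi*sqrt(r^3/mu) = 6062.9048 s = 101.0484 min
revs/day = 1440 / 101.0484 = 14.2506
Rounded: 14 revolutions per day

14 revolutions per day


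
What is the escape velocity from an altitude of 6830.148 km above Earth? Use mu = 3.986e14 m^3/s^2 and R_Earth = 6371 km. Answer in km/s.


r = 6371.0 + 6830.148 = 13201.1480 km = 1.3201148e+07 m
v_esc = sqrt(2*mu/r) = sqrt(2*3.986e14 / 1.3201148e+07)
v_esc = 7771.0159 m/s = 7.7710 km/s

7.7710 km/s


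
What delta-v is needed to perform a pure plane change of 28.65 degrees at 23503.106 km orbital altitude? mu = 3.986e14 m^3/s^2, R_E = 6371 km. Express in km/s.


r = 29874.1060 km = 2.9874106e+07 m
V = sqrt(mu/r) = 3652.7604 m/s
di = 28.65 deg = 0.5000368 rad
dV = 2*V*sin(di/2) = 2*3652.7604*sin(0.2500184)
dV = 1807.5451 m/s = 1.8075 km/s

1.8075 km/s


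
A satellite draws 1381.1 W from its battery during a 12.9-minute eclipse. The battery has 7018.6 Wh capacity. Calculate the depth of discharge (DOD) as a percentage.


E_used = P * t / 60 = 1381.1 * 12.9 / 60 = 296.9365 Wh
DOD = E_used / E_total * 100 = 296.9365 / 7018.6 * 100
DOD = 4.2307 %

4.2307 %


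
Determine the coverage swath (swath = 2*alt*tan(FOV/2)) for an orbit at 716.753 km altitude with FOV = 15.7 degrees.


FOV = 15.7 deg = 0.2740167 rad
swath = 2 * alt * tan(FOV/2) = 2 * 716.753 * tan(0.1370083)
swath = 2 * 716.753 * 0.1378721
swath = 197.6405 km

197.6405 km


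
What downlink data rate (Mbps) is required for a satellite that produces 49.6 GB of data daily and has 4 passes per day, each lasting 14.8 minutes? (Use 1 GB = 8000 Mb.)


total contact time = 4 * 14.8 * 60 = 3552.0000 s
data = 49.6 GB = 396800.0000 Mb
rate = 396800.0000 / 3552.0000 = 111.7117 Mbps

111.7117 Mbps


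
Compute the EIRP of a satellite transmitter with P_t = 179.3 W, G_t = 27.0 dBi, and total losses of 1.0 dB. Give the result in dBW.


Pt = 179.3 W = 22.5358 dBW
EIRP = Pt_dBW + Gt - losses = 22.5358 + 27.0 - 1.0 = 48.5358 dBW

48.5358 dBW


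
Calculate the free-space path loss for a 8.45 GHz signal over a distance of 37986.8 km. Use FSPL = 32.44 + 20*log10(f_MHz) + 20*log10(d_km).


f = 8.45 GHz = 8450.0000 MHz
d = 37986.8 km
FSPL = 32.44 + 20*log10(8450.0000) + 20*log10(37986.8)
FSPL = 32.44 + 78.5371 + 91.5927
FSPL = 202.5698 dB

202.5698 dB


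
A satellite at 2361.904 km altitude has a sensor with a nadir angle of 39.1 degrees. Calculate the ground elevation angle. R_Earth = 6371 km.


r = R_E + alt = 8732.9040 km
Law of sines in the satellite / Earth-center / ground-point triangle:
  sin(nadir)/R_E = sin(90 + el)/r  =>  cos(el) = (r/R_E)*sin(nadir)
cos(el) = (8732.9040 / 6371.0000) * sin(39.1 deg) = 0.8644846
el = arccos(0.8644846) = 30.1761 deg
(Earth-central angle = 90 - nadir - el = 20.7239 deg)

30.1761 degrees


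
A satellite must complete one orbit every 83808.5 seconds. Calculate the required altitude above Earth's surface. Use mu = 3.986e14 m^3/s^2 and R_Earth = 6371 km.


T = 83808.5 s
r = (mu*T^2/(4*pi^2))^(1/3) = (3.986e14 * 83808.5^2 / (4*pi^2))^(1/3)
r = 4.1392142e+07 m = 41392.1417 km
alt = r - R_E = 41392.1417 - 6371 = 35021.1417 km

35021.1417 km


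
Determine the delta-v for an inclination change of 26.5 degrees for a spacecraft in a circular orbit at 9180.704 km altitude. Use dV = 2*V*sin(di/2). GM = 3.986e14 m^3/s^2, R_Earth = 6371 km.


r = 15551.7040 km = 1.5551704e+07 m
V = sqrt(mu/r) = 5062.6704 m/s
di = 26.5 deg = 0.4625123 rad
dV = 2*V*sin(di/2) = 2*5062.6704*sin(0.2312561)
dV = 2320.7321 m/s = 2.3207 km/s

2.3207 km/s


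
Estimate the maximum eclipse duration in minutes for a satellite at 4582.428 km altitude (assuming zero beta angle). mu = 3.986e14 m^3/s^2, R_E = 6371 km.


r = 10953.4280 km
T = 190.1451 min
Eclipse fraction = arcsin(R_E/r)/pi = arcsin(6371.0000/10953.4280)/pi
= arcsin(0.5816444)/pi = 0.1975905
Eclipse duration = 0.1975905 * 190.1451 = 37.5709 min

37.5709 minutes


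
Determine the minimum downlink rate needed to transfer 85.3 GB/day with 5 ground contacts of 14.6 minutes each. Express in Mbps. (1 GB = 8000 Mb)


total contact time = 5 * 14.6 * 60 = 4380.0000 s
data = 85.3 GB = 682400.0000 Mb
rate = 682400.0000 / 4380.0000 = 155.7991 Mbps

155.7991 Mbps


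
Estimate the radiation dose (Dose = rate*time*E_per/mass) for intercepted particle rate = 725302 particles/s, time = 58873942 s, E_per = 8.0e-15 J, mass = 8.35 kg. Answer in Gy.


Total energy deposited = rate * time * E_per
  = 725302 * 58873942 * 8.0e-15 = 0.3416111 J
Dose = E_total / mass = 0.3416111 / 8.35
Dose = 0.04091151 Gy

0.0409 Gy


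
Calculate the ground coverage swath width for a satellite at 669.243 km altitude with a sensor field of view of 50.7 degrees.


FOV = 50.7 deg = 0.8848819 rad
swath = 2 * alt * tan(FOV/2) = 2 * 669.243 * tan(0.442441)
swath = 2 * 669.243 * 0.4737659
swath = 634.1291 km

634.1291 km


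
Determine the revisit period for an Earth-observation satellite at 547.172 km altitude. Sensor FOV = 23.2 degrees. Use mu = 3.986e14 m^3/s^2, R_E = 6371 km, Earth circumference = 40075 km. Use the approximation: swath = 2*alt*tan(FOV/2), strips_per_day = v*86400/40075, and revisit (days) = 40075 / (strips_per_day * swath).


swath = 2*547.172*tan(0.2024582) = 224.6366 km
v = sqrt(mu/r) = 7590.5452 m/s = 7.5905 km/s
strips/day = v*86400/40075 = 7.5905*86400/40075 = 16.3649
coverage/day = strips * swath = 16.3649 * 224.6366 = 3676.1534 km
revisit = 40075 / 3676.1534 = 10.9013 days

10.9013 days


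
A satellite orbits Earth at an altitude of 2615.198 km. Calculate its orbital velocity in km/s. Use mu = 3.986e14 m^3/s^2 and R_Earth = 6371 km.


r = R_E + alt = 6371.0 + 2615.198 = 8986.1980 km = 8.986198e+06 m
v = sqrt(mu/r) = sqrt(3.986e14 / 8.986198e+06) = 6660.0985 m/s = 6.6601 km/s

6.6601 km/s


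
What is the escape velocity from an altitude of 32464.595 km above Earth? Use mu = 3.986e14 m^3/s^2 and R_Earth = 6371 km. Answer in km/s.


r = 6371.0 + 32464.595 = 38835.5950 km = 3.8835595e+07 m
v_esc = sqrt(2*mu/r) = sqrt(2*3.986e14 / 3.8835595e+07)
v_esc = 4530.7350 m/s = 4.5307 km/s

4.5307 km/s


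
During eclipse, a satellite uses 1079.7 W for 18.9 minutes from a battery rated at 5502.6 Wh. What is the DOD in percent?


E_used = P * t / 60 = 1079.7 * 18.9 / 60 = 340.1055 Wh
DOD = E_used / E_total * 100 = 340.1055 / 5502.6 * 100
DOD = 6.1808 %

6.1808 %


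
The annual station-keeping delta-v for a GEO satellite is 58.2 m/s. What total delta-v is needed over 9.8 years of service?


dV = rate * years = 58.2 * 9.8
dV = 570.3600 m/s

570.3600 m/s


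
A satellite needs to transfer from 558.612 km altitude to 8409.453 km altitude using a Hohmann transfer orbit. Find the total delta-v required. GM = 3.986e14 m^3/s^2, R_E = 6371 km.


r1 = 6929.6120 km = 6.929612e+06 m
r2 = 14780.4530 km = 1.4780453e+07 m
dv1 = sqrt(mu/r1)*(sqrt(2*r2/(r1+r2)) - 1) = 1265.7072 m/s
dv2 = sqrt(mu/r2)*(1 - sqrt(2*r1/(r1+r2))) = 1043.8838 m/s
total dv = |dv1| + |dv2| = 1265.7072 + 1043.8838 = 2309.5910 m/s = 2.3096 km/s

2.3096 km/s


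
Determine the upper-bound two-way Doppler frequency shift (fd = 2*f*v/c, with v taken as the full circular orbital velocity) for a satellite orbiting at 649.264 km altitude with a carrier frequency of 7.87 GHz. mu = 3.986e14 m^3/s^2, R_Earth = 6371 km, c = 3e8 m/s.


r = 7.020264e+06 m
v = sqrt(mu/r) = 7535.1504 m/s (worst-case radial velocity)
f = 7.87 GHz = 7.87e+09 Hz
fd = 2*f*v/c = 2*7.87e+09*7535.1504/3.0e+08
fd = 395344.2242 Hz

395344.2242 Hz


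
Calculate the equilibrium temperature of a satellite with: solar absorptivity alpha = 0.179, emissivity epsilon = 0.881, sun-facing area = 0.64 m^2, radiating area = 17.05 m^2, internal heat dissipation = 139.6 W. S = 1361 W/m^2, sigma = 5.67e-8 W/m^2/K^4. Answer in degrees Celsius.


Numerator = alpha*S*A_sun + Q_int = 0.179*1361*0.64 + 139.6 = 295.5162 W
Denominator = eps*sigma*A_rad = 0.881*5.67e-8*17.05 = 8.5169354e-07 W/K^4
T^4 = 3.4697476e+08 K^4
T = 136.4817 K = -136.6683 C

-136.6683 degrees Celsius


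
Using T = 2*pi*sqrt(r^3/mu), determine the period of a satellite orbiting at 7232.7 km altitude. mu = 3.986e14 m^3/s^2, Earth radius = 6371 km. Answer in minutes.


r = 13603.7000 km = 1.36037e+07 m
T = 2*pi*sqrt(r^3/mu) = 2*pi*sqrt(2.5175096e+21 / 3.986e14)
T = 15790.5330 s = 263.1756 min

263.1756 minutes


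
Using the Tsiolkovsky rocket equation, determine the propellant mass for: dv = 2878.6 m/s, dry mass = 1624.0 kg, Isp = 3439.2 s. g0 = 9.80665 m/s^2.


ve = Isp * g0 = 3439.2 * 9.80665 = 33727.030680 m/s
mass ratio = exp(dv/ve) = exp(2878.6/33727.030680) = 1.08909812
m_prop = m_dry * (mr - 1) = 1624.0 * (1.08909812 - 1)
m_prop = 144.6953 kg

144.6953 kg


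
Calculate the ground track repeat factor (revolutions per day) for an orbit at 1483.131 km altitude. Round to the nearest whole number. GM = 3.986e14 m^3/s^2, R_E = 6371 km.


r = 7.854131e+06 m
T = 2*pi*sqrt(r^3/mu) = 6927.2113 s = 115.4535 min
revs/day = 1440 / 115.4535 = 12.4726
Rounded: 12 revolutions per day

12 revolutions per day


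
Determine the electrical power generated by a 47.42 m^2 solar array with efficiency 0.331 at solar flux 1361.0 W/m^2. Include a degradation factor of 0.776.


P = area * eta * S * degradation
P = 47.42 * 0.331 * 1361.0 * 0.776
P = 16577.1318 W

16577.1318 W


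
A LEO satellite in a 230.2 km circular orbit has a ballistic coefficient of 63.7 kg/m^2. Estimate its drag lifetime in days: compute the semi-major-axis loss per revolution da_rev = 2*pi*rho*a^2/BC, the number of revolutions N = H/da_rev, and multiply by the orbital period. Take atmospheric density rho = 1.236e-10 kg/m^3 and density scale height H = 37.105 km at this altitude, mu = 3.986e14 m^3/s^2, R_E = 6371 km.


a = R_E + alt = 6601.2000 km = 6.6012e+06 m
da_rev = 2*pi*rho*a^2/BC = 2*pi*1.236e-10*(6.6012e+06)^2/63.7 = 531.257028 m per revolution
N = H/da_rev = 37105.0000 m / 531.257028 m = 69.8438 revolutions
P = 2*pi*sqrt(a^3/mu) = 5337.5943 s
lifetime = N*P = 69.8438 * 5337.5943 = 372797.7691 s = 4.3148 days

4.3148 days


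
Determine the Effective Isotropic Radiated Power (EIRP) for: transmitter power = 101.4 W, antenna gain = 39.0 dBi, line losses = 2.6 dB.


Pt = 101.4 W = 20.0604 dBW
EIRP = Pt_dBW + Gt - losses = 20.0604 + 39.0 - 2.6 = 56.4604 dBW

56.4604 dBW


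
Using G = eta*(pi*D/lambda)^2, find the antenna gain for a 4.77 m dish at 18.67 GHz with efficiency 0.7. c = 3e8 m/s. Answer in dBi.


lambda = c/f = 3e8 / 1.867e+10 = 0.01606856 m
G = eta*(pi*D/lambda)^2 = 0.7*(pi*4.77/0.01606856)^2
G = 608808.4476 (linear)
G = 10*log10(608808.4476) = 57.8448 dBi

57.8448 dBi


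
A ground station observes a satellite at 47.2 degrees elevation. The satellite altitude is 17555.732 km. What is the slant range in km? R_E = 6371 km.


h = 17555.732 km, el = 47.2 deg
d = -R_E*sin(el) + sqrt((R_E*sin(el))^2 + 2*R_E*h + h^2)
d = -6371.0000*sin(0.8237954) + sqrt((6371.0000*0.7337299)^2 + 2*6371.0000*17555.732 + 17555.732^2)
d = 18857.3148 km

18857.3148 km


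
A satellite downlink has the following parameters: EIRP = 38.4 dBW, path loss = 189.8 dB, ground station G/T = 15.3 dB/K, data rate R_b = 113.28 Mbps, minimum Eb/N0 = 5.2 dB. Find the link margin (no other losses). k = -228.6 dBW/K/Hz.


C/N0 = EIRP - FSPL + G/T - k = 38.4 - 189.8 + 15.3 - (-228.6)
C/N0 = 92.5000 dB-Hz
R_b = 113.28 Mbps = 1.1328e+08 bps -> 10*log10(R_b) = 80.5415 dB-Hz
Eb/N0 = C/N0 - 10*log10(R_b) = 92.5000 - 80.5415 = 11.9585 dB
Margin = Eb/N0 - Eb/N0_req = 11.9585 - 5.2 = 6.7585 dB (link closes)

6.7585 dB


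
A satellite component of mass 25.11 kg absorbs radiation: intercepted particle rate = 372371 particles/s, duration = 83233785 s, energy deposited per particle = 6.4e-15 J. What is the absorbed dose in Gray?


Total energy deposited = rate * time * E_per
  = 372371 * 83233785 * 6.4e-15 = 0.1983606 J
Dose = E_total / mass = 0.1983606 / 25.11
Dose = 0.007899666 Gy

0.0079 Gy


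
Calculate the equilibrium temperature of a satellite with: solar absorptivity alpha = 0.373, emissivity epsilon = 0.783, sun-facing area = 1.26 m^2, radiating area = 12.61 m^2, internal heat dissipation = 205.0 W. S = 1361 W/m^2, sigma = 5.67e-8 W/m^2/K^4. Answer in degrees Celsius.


Numerator = alpha*S*A_sun + Q_int = 0.373*1361*1.26 + 205.0 = 844.6428 W
Denominator = eps*sigma*A_rad = 0.783*5.67e-8*12.61 = 5.5983482e-07 W/K^4
T^4 = 1.5087357e+09 K^4
T = 197.0849 K = -76.0651 C

-76.0651 degrees Celsius


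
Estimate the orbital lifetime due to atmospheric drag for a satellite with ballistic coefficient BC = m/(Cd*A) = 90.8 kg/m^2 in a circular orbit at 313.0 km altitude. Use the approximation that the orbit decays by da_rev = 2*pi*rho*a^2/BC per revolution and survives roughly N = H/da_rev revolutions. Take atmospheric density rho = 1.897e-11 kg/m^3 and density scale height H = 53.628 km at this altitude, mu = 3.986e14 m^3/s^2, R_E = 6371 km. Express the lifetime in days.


a = R_E + alt = 6684.0000 km = 6.684e+06 m
da_rev = 2*pi*rho*a^2/BC = 2*pi*1.897e-11*(6.684e+06)^2/90.8 = 58.645438 m per revolution
N = H/da_rev = 53628.0000 m / 58.645438 m = 914.4445 revolutions
P = 2*pi*sqrt(a^3/mu) = 5438.3341 s
lifetime = N*P = 914.4445 * 5438.3341 = 4.9730549e+06 s = 57.5585 days

57.5585 days


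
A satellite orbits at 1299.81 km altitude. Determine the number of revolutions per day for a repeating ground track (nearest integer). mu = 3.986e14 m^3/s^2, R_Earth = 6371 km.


r = 7.67081e+06 m
T = 2*pi*sqrt(r^3/mu) = 6686.1030 s = 111.4350 min
revs/day = 1440 / 111.4350 = 12.9223
Rounded: 13 revolutions per day

13 revolutions per day


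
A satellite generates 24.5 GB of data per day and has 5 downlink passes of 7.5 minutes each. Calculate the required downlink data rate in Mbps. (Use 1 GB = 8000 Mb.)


total contact time = 5 * 7.5 * 60 = 2250.0000 s
data = 24.5 GB = 196000.0000 Mb
rate = 196000.0000 / 2250.0000 = 87.1111 Mbps

87.1111 Mbps


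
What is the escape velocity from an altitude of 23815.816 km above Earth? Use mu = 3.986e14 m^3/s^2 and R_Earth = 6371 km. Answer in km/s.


r = 6371.0 + 23815.816 = 30186.8160 km = 3.0186816e+07 m
v_esc = sqrt(2*mu/r) = sqrt(2*3.986e14 / 3.0186816e+07)
v_esc = 5138.9571 m/s = 5.1390 km/s

5.1390 km/s


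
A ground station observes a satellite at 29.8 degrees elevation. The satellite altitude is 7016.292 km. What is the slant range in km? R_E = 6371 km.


h = 7016.292 km, el = 29.8 deg
d = -R_E*sin(el) + sqrt((R_E*sin(el))^2 + 2*R_E*h + h^2)
d = -6371.0000*sin(0.5201081) + sqrt((6371.0000*0.496974)^2 + 2*6371.0000*7016.292 + 7016.292^2)
d = 9026.1906 km

9026.1906 km


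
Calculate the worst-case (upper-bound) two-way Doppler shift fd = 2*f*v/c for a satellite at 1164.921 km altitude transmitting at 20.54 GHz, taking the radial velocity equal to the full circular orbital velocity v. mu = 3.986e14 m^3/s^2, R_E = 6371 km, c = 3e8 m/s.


r = 7.535921e+06 m
v = sqrt(mu/r) = 7272.7805 m/s (worst-case radial velocity)
f = 20.54 GHz = 2.054e+10 Hz
fd = 2*f*v/c = 2*2.054e+10*7272.7805/3.0e+08
fd = 995886.0727 Hz

995886.0727 Hz


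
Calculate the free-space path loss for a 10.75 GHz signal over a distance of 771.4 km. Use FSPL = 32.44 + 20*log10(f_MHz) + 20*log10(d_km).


f = 10.75 GHz = 10750.0000 MHz
d = 771.4 km
FSPL = 32.44 + 20*log10(10750.0000) + 20*log10(771.4)
FSPL = 32.44 + 80.6282 + 57.7456
FSPL = 170.8138 dB

170.8138 dB


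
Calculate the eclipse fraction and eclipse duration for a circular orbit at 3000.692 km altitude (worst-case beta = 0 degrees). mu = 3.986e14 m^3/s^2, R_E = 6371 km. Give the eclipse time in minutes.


r = 9371.6920 km
T = 150.4828 min
Eclipse fraction = arcsin(R_E/r)/pi = arcsin(6371.0000/9371.6920)/pi
= arcsin(0.6798132)/pi = 0.2379392
Eclipse duration = 0.2379392 * 150.4828 = 35.8058 min

35.8058 minutes


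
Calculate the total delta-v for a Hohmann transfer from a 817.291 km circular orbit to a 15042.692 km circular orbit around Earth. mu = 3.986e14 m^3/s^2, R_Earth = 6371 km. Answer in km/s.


r1 = 7188.2910 km = 7.188291e+06 m
r2 = 21413.6920 km = 2.1413692e+07 m
dv1 = sqrt(mu/r1)*(sqrt(2*r2/(r1+r2)) - 1) = 1665.5388 m/s
dv2 = sqrt(mu/r2)*(1 - sqrt(2*r1/(r1+r2))) = 1255.6136 m/s
total dv = |dv1| + |dv2| = 1665.5388 + 1255.6136 = 2921.1524 m/s = 2.9212 km/s

2.9212 km/s


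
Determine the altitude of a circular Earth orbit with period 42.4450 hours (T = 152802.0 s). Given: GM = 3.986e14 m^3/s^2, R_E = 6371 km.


T = 152802.0 s
r = (mu*T^2/(4*pi^2))^(1/3) = (3.986e14 * 152802.0^2 / (4*pi^2))^(1/3)
r = 6.1774875e+07 m = 61774.8754 km
alt = r - R_E = 61774.8754 - 6371 = 55403.8754 km

55403.8754 km


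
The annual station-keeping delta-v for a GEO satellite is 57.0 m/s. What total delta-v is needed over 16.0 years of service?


dV = rate * years = 57.0 * 16.0
dV = 912.0000 m/s

912.0000 m/s
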